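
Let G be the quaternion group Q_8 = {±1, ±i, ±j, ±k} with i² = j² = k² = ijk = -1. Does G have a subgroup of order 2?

Yes

2 | 8. A subgroup of order 2 is {1, -1}.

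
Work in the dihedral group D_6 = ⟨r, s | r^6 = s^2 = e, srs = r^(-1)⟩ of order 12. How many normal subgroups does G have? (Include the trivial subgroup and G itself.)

7

G has 16 subgroups. Checking conjugation-invariance by order — order 1: 1/1 normal; order 2: 1/7 normal; order 3: 1/1 normal; order 4: 0/3 normal; order 6: 3/3 normal; order 12: 1/1 normal.
Total normal subgroups: 7.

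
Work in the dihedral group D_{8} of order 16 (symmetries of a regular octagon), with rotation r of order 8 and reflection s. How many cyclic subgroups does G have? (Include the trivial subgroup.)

12

Each element a generates a cyclic subgroup ⟨a⟩; distinct elements may generate the same one (a cyclic group of order d has φ(d) generators).
Cyclic subgroups by order — order 1: 1; order 2: 9; order 4: 1; order 8: 1.
Total: 12.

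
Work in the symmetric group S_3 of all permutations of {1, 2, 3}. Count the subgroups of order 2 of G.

|G| = 6 and 2 | 6, so subgroups of order 2 are possible by Lagrange.
The subgroups of order 2 are: {e, (1 2)}; {e, (1 3)}; {e, (2 3)}.
So G has 3 subgroups of order 2.

3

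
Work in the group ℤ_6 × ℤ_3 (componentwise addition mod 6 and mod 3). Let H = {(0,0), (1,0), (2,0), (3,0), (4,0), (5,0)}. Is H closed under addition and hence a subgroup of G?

Yes

|H| = 6 divides |G| = 18, consistent with Lagrange.
H contains the identity, every element's inverse is in H, and H is closed under +: it is a subgroup.
In fact H = ⟨(5,0)⟩.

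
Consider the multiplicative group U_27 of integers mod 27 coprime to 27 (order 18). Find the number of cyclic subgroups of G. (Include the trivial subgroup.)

6

Each element a generates a cyclic subgroup ⟨a⟩; distinct elements may generate the same one (a cyclic group of order d has φ(d) generators).
Cyclic subgroups by order — order 1: 1; order 2: 1; order 3: 1; order 6: 1; order 9: 1; order 18: 1.
Total: 6.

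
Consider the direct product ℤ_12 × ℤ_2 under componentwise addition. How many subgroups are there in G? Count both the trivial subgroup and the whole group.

|G| = 24, so by Lagrange every subgroup order divides 24. Divisors: 1, 2, 3, 4, 6, 8, 12, 24.
Subgroups by order — order 1: 1; order 2: 3; order 3: 1; order 4: 3; order 6: 3; order 8: 1; order 12: 3; order 24: 1.
Total: 1 + 3 + 1 + 3 + 3 + 1 + 3 + 1 = 16.

16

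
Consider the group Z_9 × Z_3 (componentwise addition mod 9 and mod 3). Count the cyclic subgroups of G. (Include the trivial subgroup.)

A cyclic subgroup of order d is generated by each of its φ(d) elements of order d, so the cyclic subgroups of order d number (#elements of order d)/φ(d).
Cyclic subgroups by order — order 1: 1; order 3: 4; order 9: 3.
Total: 8.

8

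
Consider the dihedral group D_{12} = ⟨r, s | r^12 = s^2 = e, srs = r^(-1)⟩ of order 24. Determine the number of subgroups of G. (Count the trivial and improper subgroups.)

34

|G| = 24, so by Lagrange every subgroup order divides 24. Divisors: 1, 2, 3, 4, 6, 8, 12, 24.
Subgroups by order — order 1: 1; order 2: 13; order 3: 1; order 4: 7; order 6: 5; order 8: 3; order 12: 3; order 24: 1.
Total: 1 + 13 + 1 + 7 + 5 + 3 + 3 + 1 = 34.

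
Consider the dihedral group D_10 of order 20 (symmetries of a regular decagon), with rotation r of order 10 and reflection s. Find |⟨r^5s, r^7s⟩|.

10

|⟨r^5s⟩| = 2 and |⟨r^7s⟩| = 2, so |H| is a multiple of lcm(2, 2) = 2 and divides |G| = 20.
Closing under the operation: H = {e, r^2, r^4, r^6, r^8, rs, r^3s, r^5s, r^7s, r^9s}, so |H| = 10.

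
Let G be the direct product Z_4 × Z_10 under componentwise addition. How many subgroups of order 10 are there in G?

|G| = 40 and 10 | 40, so subgroups of order 10 are possible by Lagrange.
The subgroups of order 10 are: {(0,0), (0,1), (0,2), (0,3), (0,4), (0,5), (0,6), (0,7), (0,8), (0,9)}; {(0,0), (0,2), (0,4), (0,6), (0,8), (2,0), (2,2), (2,4), (2,6), (2,8)}; {(0,0), (0,2), (0,4), (0,6), (0,8), (2,1), (2,3), (2,5), (2,7), (2,9)}.
So G has 3 subgroups of order 10.

3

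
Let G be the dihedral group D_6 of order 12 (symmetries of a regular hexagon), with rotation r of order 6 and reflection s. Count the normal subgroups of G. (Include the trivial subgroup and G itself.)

7

G has 16 subgroups. Checking conjugation-invariance by order — order 1: 1/1 normal; order 2: 1/7 normal; order 3: 1/1 normal; order 4: 0/3 normal; order 6: 3/3 normal; order 12: 1/1 normal.
Total normal subgroups: 7.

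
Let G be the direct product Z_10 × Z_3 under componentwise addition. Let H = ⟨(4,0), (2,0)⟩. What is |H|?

|⟨(4,0)⟩| = 5 and |⟨(2,0)⟩| = 5, so |H| is a multiple of lcm(5, 5) = 5 and divides |G| = 30.
Closing under the operation: H = {(0,0), (2,0), (4,0), (6,0), (8,0)}, so |H| = 5.

5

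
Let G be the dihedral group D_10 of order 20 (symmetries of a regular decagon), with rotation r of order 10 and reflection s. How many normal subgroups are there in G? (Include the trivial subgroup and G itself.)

7

G has 22 subgroups. Checking conjugation-invariance by order — order 1: 1/1 normal; order 2: 1/11 normal; order 4: 0/5 normal; order 5: 1/1 normal; order 10: 3/3 normal; order 20: 1/1 normal.
Total normal subgroups: 7.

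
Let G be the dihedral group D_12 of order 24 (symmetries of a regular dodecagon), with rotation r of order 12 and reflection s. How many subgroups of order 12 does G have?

|G| = 24 and 12 | 24, so subgroups of order 12 are possible by Lagrange.
The subgroups of order 12 are: {e, r, r^2, r^3, r^4, r^5, r^6, r^7, r^8, r^9, r^10, r^11}; {e, r^2, r^4, r^6, r^8, r^10, s, r^2s, r^4s, r^6s, r^8s, r^10s}; {e, r^2, r^4, r^6, r^8, r^10, rs, r^3s, r^5s, r^7s, r^9s, r^11s}.
So G has 3 subgroups of order 12.

3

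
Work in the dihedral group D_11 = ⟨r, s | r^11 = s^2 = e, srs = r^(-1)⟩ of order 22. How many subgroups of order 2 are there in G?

11

|G| = 22 and 2 | 22, so subgroups of order 2 are possible by Lagrange.
The subgroups of order 2 are: {e, r^10s}; {e, r^2s}; {e, r^3s}; {e, r^4s}; … (11 in all).
So G has 11 subgroups of order 2.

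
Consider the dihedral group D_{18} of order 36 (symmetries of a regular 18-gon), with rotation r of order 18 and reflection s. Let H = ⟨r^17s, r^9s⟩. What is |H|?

18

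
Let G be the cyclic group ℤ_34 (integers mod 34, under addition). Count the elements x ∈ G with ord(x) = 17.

In a cyclic group of order 34, the number of elements of order d (for d | 34) is φ(d).
φ(17) = 16.

16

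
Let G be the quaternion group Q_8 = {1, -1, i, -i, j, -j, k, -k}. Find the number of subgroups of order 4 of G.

3

|G| = 8 and 4 | 8, so subgroups of order 4 are possible by Lagrange.
The subgroups of order 4 are: {1, -1, i, -i}; {1, -1, j, -j}; {1, -1, k, -k}.
So G has 3 subgroups of order 4.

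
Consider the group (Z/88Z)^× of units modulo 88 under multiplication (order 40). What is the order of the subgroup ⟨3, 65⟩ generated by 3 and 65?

20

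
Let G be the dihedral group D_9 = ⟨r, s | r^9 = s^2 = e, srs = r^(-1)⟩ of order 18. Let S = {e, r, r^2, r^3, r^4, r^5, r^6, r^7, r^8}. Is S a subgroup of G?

|S| = 9 divides |G| = 18, consistent with Lagrange.
S contains the identity, every element's inverse is in S, and S is closed under ·: it is a subgroup.
In fact S = ⟨r^4⟩.

Yes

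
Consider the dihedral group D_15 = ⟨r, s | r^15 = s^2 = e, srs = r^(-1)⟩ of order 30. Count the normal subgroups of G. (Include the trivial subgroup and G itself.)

G has 28 subgroups. Checking conjugation-invariance by order — order 1: 1/1 normal; order 2: 0/15 normal; order 3: 1/1 normal; order 5: 1/1 normal; order 6: 0/5 normal; order 10: 0/3 normal; order 15: 1/1 normal; order 30: 1/1 normal.
Total normal subgroups: 5.

5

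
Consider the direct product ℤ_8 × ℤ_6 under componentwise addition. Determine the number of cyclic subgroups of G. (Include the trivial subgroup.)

16

Group the elements of G by the cyclic subgroup they generate; each cyclic subgroup of order d accounts for φ(d) elements.
Cyclic subgroups by order — order 1: 1; order 2: 3; order 3: 1; order 4: 2; order 6: 3; order 8: 2; order 12: 2; order 24: 2.
Total: 16.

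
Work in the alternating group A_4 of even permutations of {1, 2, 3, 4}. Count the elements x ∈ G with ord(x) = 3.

8

The elements of order 3 are: (2 3 4), (2 4 3), (1 2 3), (1 2 4), (1 3 2), (1 3 4), (1 4 2), (1 4 3).
That's 8.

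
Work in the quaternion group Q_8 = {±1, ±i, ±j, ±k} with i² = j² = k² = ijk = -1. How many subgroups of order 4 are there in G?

3

|G| = 8 and 4 | 8, so subgroups of order 4 are possible by Lagrange.
The subgroups of order 4 are: {1, -1, i, -i}; {1, -1, j, -j}; {1, -1, k, -k}.
So G has 3 subgroups of order 4.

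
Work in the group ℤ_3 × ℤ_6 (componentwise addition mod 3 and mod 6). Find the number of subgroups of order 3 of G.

4

|G| = 18 and 3 | 18, so subgroups of order 3 are possible by Lagrange.
The subgroups of order 3 are: {(0,0), (0,2), (0,4)}; {(0,0), (1,0), (2,0)}; {(0,0), (1,2), (2,4)}; {(0,0), (1,4), (2,2)}.
So G has 4 subgroups of order 3.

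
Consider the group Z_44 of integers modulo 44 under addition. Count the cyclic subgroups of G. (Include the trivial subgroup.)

A cyclic subgroup of order d is generated by each of its φ(d) elements of order d, so the cyclic subgroups of order d number (#elements of order d)/φ(d).
Cyclic subgroups by order — order 1: 1; order 2: 1; order 4: 1; order 11: 1; order 22: 1; order 44: 1.
Total: 6.

6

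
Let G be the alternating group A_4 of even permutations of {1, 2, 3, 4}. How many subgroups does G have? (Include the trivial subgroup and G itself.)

|G| = 12, so by Lagrange every subgroup order divides 12. Divisors: 1, 2, 3, 4, 6, 12.
Subgroups by order — order 1: 1; order 2: 3; order 3: 4; order 4: 1; order 6: 0; order 12: 1.
Total: 1 + 3 + 4 + 1 + 0 + 1 = 10.

10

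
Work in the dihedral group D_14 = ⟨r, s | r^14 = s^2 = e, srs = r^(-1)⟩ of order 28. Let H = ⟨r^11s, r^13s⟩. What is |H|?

14

|⟨r^11s⟩| = 2 and |⟨r^13s⟩| = 2, so |H| is a multiple of lcm(2, 2) = 2 and divides |G| = 28.
Closing under the operation: H = {e, r^2, r^4, r^6, r^8, r^10, r^12, rs, r^3s, r^5s, r^7s, r^9s, r^11s, r^13s}, so |H| = 14.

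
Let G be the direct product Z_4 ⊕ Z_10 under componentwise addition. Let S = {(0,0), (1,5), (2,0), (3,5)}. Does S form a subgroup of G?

|S| = 4 divides |G| = 40, consistent with Lagrange.
S contains the identity, every element's inverse is in S, and S is closed under +: it is a subgroup.
In fact S = ⟨(1,5)⟩.

Yes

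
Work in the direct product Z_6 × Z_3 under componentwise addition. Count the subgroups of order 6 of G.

|G| = 18 and 6 | 18, so subgroups of order 6 are possible by Lagrange.
The subgroups of order 6 are: {(0,0), (0,1), (0,2), (3,0), (3,1), (3,2)}; {(0,0), (1,0), (2,0), (3,0), (4,0), (5,0)}; {(0,0), (1,1), (2,2), (3,0), (4,1), (5,2)}; {(0,0), (1,2), (2,1), (3,0), (4,2), (5,1)}.
So G has 4 subgroups of order 6.

4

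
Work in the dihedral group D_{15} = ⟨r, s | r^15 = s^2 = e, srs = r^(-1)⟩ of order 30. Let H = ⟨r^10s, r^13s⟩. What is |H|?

|⟨r^10s⟩| = 2 and |⟨r^13s⟩| = 2, so |H| is a multiple of lcm(2, 2) = 2 and divides |G| = 30.
Closing under the operation: H = {e, r^3, r^6, r^9, r^12, rs, r^4s, r^7s, r^10s, r^13s}, so |H| = 10.

10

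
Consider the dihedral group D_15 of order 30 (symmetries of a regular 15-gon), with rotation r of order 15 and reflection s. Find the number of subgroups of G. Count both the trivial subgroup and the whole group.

|G| = 30, so by Lagrange every subgroup order divides 30. Divisors: 1, 2, 3, 5, 6, 10, 15, 30.
Subgroups by order — order 1: 1; order 2: 15; order 3: 1; order 5: 1; order 6: 5; order 10: 3; order 15: 1; order 30: 1.
Total: 1 + 15 + 1 + 1 + 5 + 3 + 1 + 1 = 28.

28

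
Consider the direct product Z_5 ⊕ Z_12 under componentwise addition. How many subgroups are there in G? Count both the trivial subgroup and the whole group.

|G| = 60, so by Lagrange every subgroup order divides 60. Divisors: 1, 2, 3, 4, 5, 6, 10, 12, 15, 20, 30, 60.
Subgroups by order — order 1: 1; order 2: 1; order 3: 1; order 4: 1; order 5: 1; order 6: 1; order 10: 1; order 12: 1; order 15: 1; order 20: 1; order 30: 1; order 60: 1.
Total: 1 + 1 + 1 + 1 + 1 + 1 + 1 + 1 + 1 + 1 + 1 + 1 = 12.

12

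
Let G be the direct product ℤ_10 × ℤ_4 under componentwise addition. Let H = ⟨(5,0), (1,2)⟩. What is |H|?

20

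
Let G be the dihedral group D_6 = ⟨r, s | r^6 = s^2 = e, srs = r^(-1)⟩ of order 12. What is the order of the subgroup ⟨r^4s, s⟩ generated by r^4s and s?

6

|⟨r^4s⟩| = 2 and |⟨s⟩| = 2, so |H| is a multiple of lcm(2, 2) = 2 and divides |G| = 12.
Closing under the operation: H = {e, r^2, r^4, s, r^2s, r^4s}, so |H| = 6.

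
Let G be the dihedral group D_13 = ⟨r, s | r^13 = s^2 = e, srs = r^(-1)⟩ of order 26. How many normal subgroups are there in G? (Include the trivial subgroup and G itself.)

G has 16 subgroups. Checking conjugation-invariance by order — order 1: 1/1 normal; order 2: 0/13 normal; order 13: 1/1 normal; order 26: 1/1 normal.
Total normal subgroups: 3.

3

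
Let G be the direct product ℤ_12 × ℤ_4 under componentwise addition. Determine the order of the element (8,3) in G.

12

The order of (8,3) in Z_12 × Z_4 is lcm(ord(8) in Z_12, ord(3) in Z_4).
ord(8) = 3 and ord(3) = 4, so |⟨(8,3)⟩| = lcm(3, 4) = 12.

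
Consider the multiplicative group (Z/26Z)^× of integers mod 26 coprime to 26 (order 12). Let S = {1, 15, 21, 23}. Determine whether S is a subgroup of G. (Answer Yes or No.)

No

15 ∈ S but its inverse 7 ∉ S, so S is not a subgroup.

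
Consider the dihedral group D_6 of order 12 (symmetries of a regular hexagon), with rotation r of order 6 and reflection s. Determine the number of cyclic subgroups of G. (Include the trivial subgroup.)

Each element a generates a cyclic subgroup ⟨a⟩; distinct elements may generate the same one (a cyclic group of order d has φ(d) generators).
Cyclic subgroups by order — order 1: 1; order 2: 7; order 3: 1; order 6: 1.
Total: 10.

10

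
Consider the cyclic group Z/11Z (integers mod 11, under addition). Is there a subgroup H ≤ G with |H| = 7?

7 does not divide |G| = 11, so by Lagrange no subgroup of order 7 exists.

No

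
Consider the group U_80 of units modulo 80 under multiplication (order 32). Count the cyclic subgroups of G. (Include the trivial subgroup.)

A cyclic subgroup of order d is generated by each of its φ(d) elements of order d, so the cyclic subgroups of order d number (#elements of order d)/φ(d).
Cyclic subgroups by order — order 1: 1; order 2: 7; order 4: 12.
Total: 20.

20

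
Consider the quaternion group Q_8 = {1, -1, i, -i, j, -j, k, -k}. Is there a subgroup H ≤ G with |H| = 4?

Yes

4 | 8. A subgroup of order 4 is {1, -1, i, -i}.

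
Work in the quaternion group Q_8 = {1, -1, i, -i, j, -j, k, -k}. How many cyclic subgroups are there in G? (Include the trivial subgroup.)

5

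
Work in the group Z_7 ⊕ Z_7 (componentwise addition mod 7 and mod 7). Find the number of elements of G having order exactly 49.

0

An element (a,b) has order lcm(ord(a), ord(b)); count pairs with lcm equal to 49.
Enumerating gives 0 such elements.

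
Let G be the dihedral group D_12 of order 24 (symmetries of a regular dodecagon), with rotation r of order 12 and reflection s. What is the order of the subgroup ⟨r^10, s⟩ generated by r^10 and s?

12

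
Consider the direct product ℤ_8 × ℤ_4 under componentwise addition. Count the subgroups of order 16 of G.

3

|G| = 32 and 16 | 32, so subgroups of order 16 are possible by Lagrange.
The subgroups of order 16 are: {(0,0), (0,1), (0,2), (0,3), (2,0), (2,1), (2,2), (2,3), (4,0), (4,1), (4,2), (4,3), (6,0), (6,1), (6,2), (6,3)}; {(0,0), (0,2), (1,0), (1,2), (2,0), (2,2), (3,0), (3,2), (4,0), (4,2), (5,0), (5,2), (6,0), (6,2), (7,0), (7,2)}; {(0,0), (0,2), (1,1), (1,3), (2,0), (2,2), (3,1), (3,3), (4,0), (4,2), (5,1), (5,3), (6,0), (6,2), (7,1), (7,3)}.
So G has 3 subgroups of order 16.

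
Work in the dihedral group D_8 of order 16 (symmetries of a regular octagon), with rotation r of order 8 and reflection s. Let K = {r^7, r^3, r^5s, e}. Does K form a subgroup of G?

r^7 ∈ K but its inverse r ∉ K, so K is not a subgroup.

No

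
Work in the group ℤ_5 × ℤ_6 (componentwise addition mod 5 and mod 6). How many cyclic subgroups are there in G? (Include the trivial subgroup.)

Each element a generates a cyclic subgroup ⟨a⟩; distinct elements may generate the same one (a cyclic group of order d has φ(d) generators).
Cyclic subgroups by order — order 1: 1; order 2: 1; order 3: 1; order 5: 1; order 6: 1; order 10: 1; order 15: 1; order 30: 1.
Total: 8.

8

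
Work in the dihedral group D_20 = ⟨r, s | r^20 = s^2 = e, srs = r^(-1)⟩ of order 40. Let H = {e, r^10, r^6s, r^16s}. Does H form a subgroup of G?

|H| = 4 divides |G| = 40, consistent with Lagrange.
H contains the identity, every element's inverse is in H, and H is closed under ·: it is a subgroup.

Yes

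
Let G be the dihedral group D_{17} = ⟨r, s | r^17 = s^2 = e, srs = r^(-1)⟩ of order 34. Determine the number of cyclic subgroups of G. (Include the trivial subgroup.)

19

Each element a generates a cyclic subgroup ⟨a⟩; distinct elements may generate the same one (a cyclic group of order d has φ(d) generators).
Cyclic subgroups by order — order 1: 1; order 2: 17; order 17: 1.
Total: 19.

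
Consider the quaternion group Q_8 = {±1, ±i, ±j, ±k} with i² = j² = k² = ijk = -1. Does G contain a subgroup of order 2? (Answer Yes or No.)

2 | 8. A subgroup of order 2 is {1, -1}.

Yes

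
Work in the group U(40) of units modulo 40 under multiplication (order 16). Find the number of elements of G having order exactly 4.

8

The elements of order 4 are: 3, 7, 13, 17, 23, 27, 33, 37.
That's 8.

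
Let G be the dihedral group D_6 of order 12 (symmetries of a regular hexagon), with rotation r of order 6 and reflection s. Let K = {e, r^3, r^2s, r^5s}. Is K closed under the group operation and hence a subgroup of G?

|K| = 4 divides |G| = 12, consistent with Lagrange.
K contains the identity, every element's inverse is in K, and K is closed under ·: it is a subgroup.

Yes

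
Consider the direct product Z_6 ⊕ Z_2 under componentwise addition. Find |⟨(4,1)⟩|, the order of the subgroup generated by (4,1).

The order of (4,1) in Z_6 × Z_2 is lcm(ord(4) in Z_6, ord(1) in Z_2).
ord(4) = 3 and ord(1) = 2, so |⟨(4,1)⟩| = lcm(3, 2) = 6.

6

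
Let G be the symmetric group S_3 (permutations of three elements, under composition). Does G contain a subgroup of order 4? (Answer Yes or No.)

4 does not divide |G| = 6, so by Lagrange no subgroup of order 4 exists.

No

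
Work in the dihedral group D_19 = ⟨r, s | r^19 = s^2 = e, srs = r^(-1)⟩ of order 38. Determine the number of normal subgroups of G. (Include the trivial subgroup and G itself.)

G has 22 subgroups. Checking conjugation-invariance by order — order 1: 1/1 normal; order 2: 0/19 normal; order 19: 1/1 normal; order 38: 1/1 normal.
Total normal subgroups: 3.

3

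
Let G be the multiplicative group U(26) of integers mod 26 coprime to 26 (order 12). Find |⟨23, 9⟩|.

6

|⟨23⟩| = 6 and |⟨9⟩| = 3, so |H| is a multiple of lcm(6, 3) = 6 and divides |G| = 12.
Closing under the operation: H = {1, 3, 9, 17, 23, 25}, so |H| = 6.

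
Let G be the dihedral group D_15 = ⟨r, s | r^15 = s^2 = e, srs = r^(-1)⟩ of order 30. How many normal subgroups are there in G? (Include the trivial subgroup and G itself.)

G has 28 subgroups. Checking conjugation-invariance by order — order 1: 1/1 normal; order 2: 0/15 normal; order 3: 1/1 normal; order 5: 1/1 normal; order 6: 0/5 normal; order 10: 0/3 normal; order 15: 1/1 normal; order 30: 1/1 normal.
Total normal subgroups: 5.

5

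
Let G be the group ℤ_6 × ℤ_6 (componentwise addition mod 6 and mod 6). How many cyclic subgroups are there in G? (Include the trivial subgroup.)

Group the elements of G by the cyclic subgroup they generate; each cyclic subgroup of order d accounts for φ(d) elements.
Cyclic subgroups by order — order 1: 1; order 2: 3; order 3: 4; order 6: 12.
Total: 20.

20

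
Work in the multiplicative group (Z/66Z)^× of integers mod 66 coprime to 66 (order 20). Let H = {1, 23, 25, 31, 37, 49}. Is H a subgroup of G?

No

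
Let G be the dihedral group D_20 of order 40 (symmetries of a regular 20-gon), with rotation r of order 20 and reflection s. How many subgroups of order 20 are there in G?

3

|G| = 40 and 20 | 40, so subgroups of order 20 are possible by Lagrange.
The subgroups of order 20 are: {e, r, r^2, r^3, r^4, r^5, r^6, r^7, r^8, r^9, r^10, r^11, r^12, r^13, r^14, r^15, r^16, r^17, r^18, r^19}; {e, r^2, r^4, r^6, r^8, r^10, r^12, r^14, r^16, r^18, s, r^2s, r^4s, r^6s, r^8s, r^10s, r^12s, r^14s, r^16s, r^18s}; {e, r^2, r^4, r^6, r^8, r^10, r^12, r^14, r^16, r^18, rs, r^3s, r^5s, r^7s, r^9s, r^11s, r^13s, r^15s, r^17s, r^19s}.
So G has 3 subgroups of order 20.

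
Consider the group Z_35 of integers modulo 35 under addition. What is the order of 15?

7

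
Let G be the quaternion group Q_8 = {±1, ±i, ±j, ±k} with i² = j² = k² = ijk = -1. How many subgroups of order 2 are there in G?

1

|G| = 8 and 2 | 8, so subgroups of order 2 are possible by Lagrange.
The subgroups of order 2 are: {1, -1}.
So G has 1 subgroup of order 2.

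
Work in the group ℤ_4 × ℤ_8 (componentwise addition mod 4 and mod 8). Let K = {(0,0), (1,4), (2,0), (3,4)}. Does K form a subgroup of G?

Yes

|K| = 4 divides |G| = 32, consistent with Lagrange.
K contains the identity, every element's inverse is in K, and K is closed under +: it is a subgroup.
In fact K = ⟨(3,4)⟩.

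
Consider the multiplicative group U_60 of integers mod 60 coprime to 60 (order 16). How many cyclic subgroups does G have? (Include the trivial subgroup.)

A cyclic subgroup of order d is generated by each of its φ(d) elements of order d, so the cyclic subgroups of order d number (#elements of order d)/φ(d).
Cyclic subgroups by order — order 1: 1; order 2: 7; order 4: 4.
Total: 12.

12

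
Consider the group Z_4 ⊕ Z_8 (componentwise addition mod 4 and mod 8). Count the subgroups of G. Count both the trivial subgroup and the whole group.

22

|G| = 32, so by Lagrange every subgroup order divides 32. Divisors: 1, 2, 4, 8, 16, 32.
Subgroups by order — order 1: 1; order 2: 3; order 4: 7; order 8: 7; order 16: 3; order 32: 1.
Total: 1 + 3 + 7 + 7 + 3 + 1 = 22.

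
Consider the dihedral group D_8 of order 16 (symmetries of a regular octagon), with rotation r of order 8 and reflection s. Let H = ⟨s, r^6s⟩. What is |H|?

|⟨s⟩| = 2 and |⟨r^6s⟩| = 2, so |H| is a multiple of lcm(2, 2) = 2 and divides |G| = 16.
Closing under the operation: H = {e, r^2, r^4, r^6, s, r^2s, r^4s, r^6s}, so |H| = 8.

8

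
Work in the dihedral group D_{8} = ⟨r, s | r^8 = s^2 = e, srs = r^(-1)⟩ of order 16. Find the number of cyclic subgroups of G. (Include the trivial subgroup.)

Each element a generates a cyclic subgroup ⟨a⟩; distinct elements may generate the same one (a cyclic group of order d has φ(d) generators).
Cyclic subgroups by order — order 1: 1; order 2: 9; order 4: 1; order 8: 1.
Total: 12.

12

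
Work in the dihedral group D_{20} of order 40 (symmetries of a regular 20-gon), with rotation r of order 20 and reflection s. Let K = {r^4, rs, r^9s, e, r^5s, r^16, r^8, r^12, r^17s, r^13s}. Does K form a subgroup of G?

Yes

|K| = 10 divides |G| = 40, consistent with Lagrange.
K contains the identity, every element's inverse is in K, and K is closed under ·: it is a subgroup.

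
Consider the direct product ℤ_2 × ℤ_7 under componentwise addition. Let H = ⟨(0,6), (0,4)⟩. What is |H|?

|⟨(0,6)⟩| = 7 and |⟨(0,4)⟩| = 7, so |H| is a multiple of lcm(7, 7) = 7 and divides |G| = 14.
Closing under the operation: H = {(0,0), (0,1), (0,2), (0,3), (0,4), (0,5), (0,6)}, so |H| = 7.

7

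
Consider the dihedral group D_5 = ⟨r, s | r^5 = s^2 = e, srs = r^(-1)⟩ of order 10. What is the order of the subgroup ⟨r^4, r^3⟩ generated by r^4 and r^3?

5

|⟨r^4⟩| = 5 and |⟨r^3⟩| = 5, so |H| is a multiple of lcm(5, 5) = 5 and divides |G| = 10.
Closing under the operation: H = {e, r, r^2, r^3, r^4}, so |H| = 5.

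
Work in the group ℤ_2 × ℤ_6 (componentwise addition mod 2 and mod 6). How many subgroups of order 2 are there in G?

3

|G| = 12 and 2 | 12, so subgroups of order 2 are possible by Lagrange.
The subgroups of order 2 are: {(0,0), (0,3)}; {(0,0), (1,0)}; {(0,0), (1,3)}.
So G has 3 subgroups of order 2.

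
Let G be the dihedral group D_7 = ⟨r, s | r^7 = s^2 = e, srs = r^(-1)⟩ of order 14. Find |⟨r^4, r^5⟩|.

|⟨r^4⟩| = 7 and |⟨r^5⟩| = 7, so |H| is a multiple of lcm(7, 7) = 7 and divides |G| = 14.
Closing under the operation: H = {e, r, r^2, r^3, r^4, r^5, r^6}, so |H| = 7.

7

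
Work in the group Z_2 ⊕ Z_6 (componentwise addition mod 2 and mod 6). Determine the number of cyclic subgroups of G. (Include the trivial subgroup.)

Group the elements of G by the cyclic subgroup they generate; each cyclic subgroup of order d accounts for φ(d) elements.
Cyclic subgroups by order — order 1: 1; order 2: 3; order 3: 1; order 6: 3.
Total: 8.

8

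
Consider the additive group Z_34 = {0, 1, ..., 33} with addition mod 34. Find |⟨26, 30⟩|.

17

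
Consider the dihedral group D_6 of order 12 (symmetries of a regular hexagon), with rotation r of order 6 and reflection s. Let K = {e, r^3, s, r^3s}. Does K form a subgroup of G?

Yes

|K| = 4 divides |G| = 12, consistent with Lagrange.
K contains the identity, every element's inverse is in K, and K is closed under ·: it is a subgroup.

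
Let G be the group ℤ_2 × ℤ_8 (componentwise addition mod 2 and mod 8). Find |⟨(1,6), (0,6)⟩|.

|⟨(1,6)⟩| = 4 and |⟨(0,6)⟩| = 4, so |H| is a multiple of lcm(4, 4) = 4 and divides |G| = 16.
Closing under the operation: H = {(0,0), (0,2), (0,4), (0,6), (1,0), (1,2), (1,4), (1,6)}, so |H| = 8.

8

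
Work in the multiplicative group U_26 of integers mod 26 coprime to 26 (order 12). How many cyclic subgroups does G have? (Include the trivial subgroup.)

6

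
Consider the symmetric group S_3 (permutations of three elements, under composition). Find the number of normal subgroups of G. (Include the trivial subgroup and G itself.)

G has 6 subgroups. Checking conjugation-invariance by order — order 1: 1/1 normal; order 2: 0/3 normal; order 3: 1/1 normal; order 6: 1/1 normal.
Total normal subgroups: 3.

3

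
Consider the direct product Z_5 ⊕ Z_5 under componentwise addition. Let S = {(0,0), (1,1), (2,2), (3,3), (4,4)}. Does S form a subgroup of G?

Yes

|S| = 5 divides |G| = 25, consistent with Lagrange.
S contains the identity, every element's inverse is in S, and S is closed under +: it is a subgroup.
In fact S = ⟨(4,4)⟩.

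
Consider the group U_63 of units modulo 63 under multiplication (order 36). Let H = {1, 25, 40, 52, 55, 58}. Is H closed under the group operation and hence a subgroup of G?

Yes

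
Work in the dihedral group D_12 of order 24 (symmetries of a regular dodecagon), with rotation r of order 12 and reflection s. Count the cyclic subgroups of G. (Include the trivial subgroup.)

18

Each element a generates a cyclic subgroup ⟨a⟩; distinct elements may generate the same one (a cyclic group of order d has φ(d) generators).
Cyclic subgroups by order — order 1: 1; order 2: 13; order 3: 1; order 4: 1; order 6: 1; order 12: 1.
Total: 18.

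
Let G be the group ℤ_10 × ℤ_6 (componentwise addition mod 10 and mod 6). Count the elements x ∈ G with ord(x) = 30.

An element (a,b) has order lcm(ord(a), ord(b)); count pairs with lcm equal to 30.
Enumerating gives 24 such elements.

24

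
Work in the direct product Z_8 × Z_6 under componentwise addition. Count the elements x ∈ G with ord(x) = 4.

4

An element (a,b) has order lcm(ord(a), ord(b)); count pairs with lcm equal to 4.
Enumerating gives 4 such elements.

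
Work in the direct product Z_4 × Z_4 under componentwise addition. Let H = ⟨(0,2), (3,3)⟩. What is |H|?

|⟨(0,2)⟩| = 2 and |⟨(3,3)⟩| = 4, so |H| is a multiple of lcm(2, 4) = 4 and divides |G| = 16.
Closing under the operation: H = {(0,0), (0,2), (1,1), (1,3), (2,0), (2,2), (3,1), (3,3)}, so |H| = 8.

8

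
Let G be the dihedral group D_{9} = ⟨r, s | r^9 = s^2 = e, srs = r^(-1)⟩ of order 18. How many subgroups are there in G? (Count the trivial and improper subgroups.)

|G| = 18, so by Lagrange every subgroup order divides 18. Divisors: 1, 2, 3, 6, 9, 18.
Subgroups by order — order 1: 1; order 2: 9; order 3: 1; order 6: 3; order 9: 1; order 18: 1.
Total: 1 + 9 + 1 + 3 + 1 + 1 = 16.

16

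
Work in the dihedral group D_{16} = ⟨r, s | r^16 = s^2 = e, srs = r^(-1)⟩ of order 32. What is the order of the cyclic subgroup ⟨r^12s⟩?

Computing powers of r^12s: the smallest k with (r^12s)^k = e is k = 2.

2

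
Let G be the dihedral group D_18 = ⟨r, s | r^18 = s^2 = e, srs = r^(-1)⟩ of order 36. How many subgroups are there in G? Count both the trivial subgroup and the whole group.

|G| = 36, so by Lagrange every subgroup order divides 36. Divisors: 1, 2, 3, 4, 6, 9, 12, 18, 36.
Subgroups by order — order 1: 1; order 2: 19; order 3: 1; order 4: 9; order 6: 7; order 9: 1; order 12: 3; order 18: 3; order 36: 1.
Total: 1 + 19 + 1 + 9 + 7 + 1 + 3 + 3 + 1 = 45.

45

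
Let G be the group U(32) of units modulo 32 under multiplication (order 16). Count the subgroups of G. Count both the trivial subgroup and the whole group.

|G| = 16, so by Lagrange every subgroup order divides 16. Divisors: 1, 2, 4, 8, 16.
Subgroups by order — order 1: 1; order 2: 3; order 4: 3; order 8: 3; order 16: 1.
Total: 1 + 3 + 3 + 3 + 1 = 11.

11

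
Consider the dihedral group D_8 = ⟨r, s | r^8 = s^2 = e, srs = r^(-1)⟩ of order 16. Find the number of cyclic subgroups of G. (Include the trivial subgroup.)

12

Each element a generates a cyclic subgroup ⟨a⟩; distinct elements may generate the same one (a cyclic group of order d has φ(d) generators).
Cyclic subgroups by order — order 1: 1; order 2: 9; order 4: 1; order 8: 1.
Total: 12.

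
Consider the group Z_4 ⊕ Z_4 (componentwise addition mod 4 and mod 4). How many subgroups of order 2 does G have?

3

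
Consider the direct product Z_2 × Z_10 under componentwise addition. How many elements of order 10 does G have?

12

An element (a,b) has order lcm(ord(a), ord(b)); count pairs with lcm equal to 10.
Enumerating gives 12 such elements.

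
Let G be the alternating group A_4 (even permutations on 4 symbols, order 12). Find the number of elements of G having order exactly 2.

The elements of order 2 are: (1 2)(3 4), (1 3)(2 4), (1 4)(2 3).
That's 3.

3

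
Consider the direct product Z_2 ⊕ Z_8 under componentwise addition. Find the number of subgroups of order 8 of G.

|G| = 16 and 8 | 16, so subgroups of order 8 are possible by Lagrange.
The subgroups of order 8 are: {(0,0), (0,1), (0,2), (0,3), (0,4), (0,5), (0,6), (0,7)}; {(0,0), (0,2), (0,4), (0,6), (1,0), (1,2), (1,4), (1,6)}; {(0,0), (0,2), (0,4), (0,6), (1,1), (1,3), (1,5), (1,7)}.
So G has 3 subgroups of order 8.

3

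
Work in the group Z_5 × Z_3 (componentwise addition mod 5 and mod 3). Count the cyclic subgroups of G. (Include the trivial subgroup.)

A cyclic subgroup of order d is generated by each of its φ(d) elements of order d, so the cyclic subgroups of order d number (#elements of order d)/φ(d).
Cyclic subgroups by order — order 1: 1; order 3: 1; order 5: 1; order 15: 1.
Total: 4.

4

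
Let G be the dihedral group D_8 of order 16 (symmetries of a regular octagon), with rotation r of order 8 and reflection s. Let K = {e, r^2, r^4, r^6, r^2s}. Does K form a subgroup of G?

No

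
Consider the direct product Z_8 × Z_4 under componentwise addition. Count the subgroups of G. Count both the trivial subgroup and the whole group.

|G| = 32, so by Lagrange every subgroup order divides 32. Divisors: 1, 2, 4, 8, 16, 32.
Subgroups by order — order 1: 1; order 2: 3; order 4: 7; order 8: 7; order 16: 3; order 32: 1.
Total: 1 + 3 + 7 + 7 + 3 + 1 = 22.

22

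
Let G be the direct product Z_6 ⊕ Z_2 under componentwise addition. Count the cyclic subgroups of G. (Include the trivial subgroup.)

8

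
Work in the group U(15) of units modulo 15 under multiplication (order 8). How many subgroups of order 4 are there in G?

3

|G| = 8 and 4 | 8, so subgroups of order 4 are possible by Lagrange.
The subgroups of order 4 are: {1, 4, 11, 14}; {1, 4, 7, 13}; {1, 2, 4, 8}.
So G has 3 subgroups of order 4.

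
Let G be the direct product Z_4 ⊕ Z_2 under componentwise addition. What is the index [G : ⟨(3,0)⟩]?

|⟨(3,0)⟩| = 4 and |G| = 8.
By Lagrange, [G : H] = |G|/|H| = 8/4 = 2.

2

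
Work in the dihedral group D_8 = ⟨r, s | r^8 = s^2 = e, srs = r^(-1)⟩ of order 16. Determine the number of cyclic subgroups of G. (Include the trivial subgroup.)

12

Group the elements of G by the cyclic subgroup they generate; each cyclic subgroup of order d accounts for φ(d) elements.
Cyclic subgroups by order — order 1: 1; order 2: 9; order 4: 1; order 8: 1.
Total: 12.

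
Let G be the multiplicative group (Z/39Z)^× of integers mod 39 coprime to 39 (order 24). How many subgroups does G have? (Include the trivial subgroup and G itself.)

16

|G| = 24, so by Lagrange every subgroup order divides 24. Divisors: 1, 2, 3, 4, 6, 8, 12, 24.
Subgroups by order — order 1: 1; order 2: 3; order 3: 1; order 4: 3; order 6: 3; order 8: 1; order 12: 3; order 24: 1.
Total: 1 + 3 + 1 + 3 + 3 + 1 + 3 + 1 = 16.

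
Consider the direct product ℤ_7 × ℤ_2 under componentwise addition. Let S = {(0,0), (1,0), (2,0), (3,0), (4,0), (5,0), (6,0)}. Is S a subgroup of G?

|S| = 7 divides |G| = 14, consistent with Lagrange.
S contains the identity, every element's inverse is in S, and S is closed under +: it is a subgroup.
In fact S = ⟨(4,0)⟩.

Yes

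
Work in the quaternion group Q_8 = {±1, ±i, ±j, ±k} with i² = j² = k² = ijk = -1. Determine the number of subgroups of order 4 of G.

3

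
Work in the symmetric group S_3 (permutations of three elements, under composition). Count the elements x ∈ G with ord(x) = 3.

2

The elements of order 3 are: (1 2 3), (1 3 2).
That's 2.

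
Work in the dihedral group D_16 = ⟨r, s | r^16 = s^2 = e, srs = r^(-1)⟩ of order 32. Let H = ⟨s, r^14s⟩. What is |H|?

16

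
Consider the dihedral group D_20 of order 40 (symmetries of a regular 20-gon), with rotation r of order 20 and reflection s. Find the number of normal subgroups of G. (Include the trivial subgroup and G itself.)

G has 48 subgroups. Checking conjugation-invariance by order — order 1: 1/1 normal; order 2: 1/21 normal; order 4: 1/11 normal; order 5: 1/1 normal; order 8: 0/5 normal; order 10: 1/5 normal; order 20: 3/3 normal; order 40: 1/1 normal.
Total normal subgroups: 9.

9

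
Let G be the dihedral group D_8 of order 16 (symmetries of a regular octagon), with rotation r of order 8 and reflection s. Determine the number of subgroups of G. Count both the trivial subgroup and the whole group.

19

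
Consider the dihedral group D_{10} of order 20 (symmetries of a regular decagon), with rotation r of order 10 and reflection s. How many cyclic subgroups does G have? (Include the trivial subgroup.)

14

A cyclic subgroup of order d is generated by each of its φ(d) elements of order d, so the cyclic subgroups of order d number (#elements of order d)/φ(d).
Cyclic subgroups by order — order 1: 1; order 2: 11; order 5: 1; order 10: 1.
Total: 14.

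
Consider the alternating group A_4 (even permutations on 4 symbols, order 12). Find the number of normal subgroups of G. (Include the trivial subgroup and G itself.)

G has 10 subgroups. Checking conjugation-invariance by order — order 1: 1/1 normal; order 2: 0/3 normal; order 3: 0/4 normal; order 4: 1/1 normal; order 12: 1/1 normal.
Total normal subgroups: 3.

3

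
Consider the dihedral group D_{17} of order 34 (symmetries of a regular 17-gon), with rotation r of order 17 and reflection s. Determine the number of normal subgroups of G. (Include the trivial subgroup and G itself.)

3

G has 20 subgroups. Checking conjugation-invariance by order — order 1: 1/1 normal; order 2: 0/17 normal; order 17: 1/1 normal; order 34: 1/1 normal.
Total normal subgroups: 3.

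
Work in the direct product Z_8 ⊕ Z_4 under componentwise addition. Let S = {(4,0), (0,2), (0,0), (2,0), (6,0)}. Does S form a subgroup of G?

No

|S| = 5 does not divide |G| = 32, so by Lagrange S is not a subgroup.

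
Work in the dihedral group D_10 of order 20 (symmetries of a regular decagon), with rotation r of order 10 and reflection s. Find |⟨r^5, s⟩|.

|⟨r^5⟩| = 2 and |⟨s⟩| = 2, so |H| is a multiple of lcm(2, 2) = 2 and divides |G| = 20.
Closing under the operation: H = {e, r^5, s, r^5s}, so |H| = 4.

4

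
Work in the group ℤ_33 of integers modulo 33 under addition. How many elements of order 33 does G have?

In a cyclic group of order 33, the number of elements of order d (for d | 33) is φ(d).
φ(33) = 20.

20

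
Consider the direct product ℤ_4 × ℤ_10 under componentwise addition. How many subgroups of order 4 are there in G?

|G| = 40 and 4 | 40, so subgroups of order 4 are possible by Lagrange.
The subgroups of order 4 are: {(0,0), (0,5), (2,0), (2,5)}; {(0,0), (1,0), (2,0), (3,0)}; {(0,0), (1,5), (2,0), (3,5)}.
So G has 3 subgroups of order 4.

3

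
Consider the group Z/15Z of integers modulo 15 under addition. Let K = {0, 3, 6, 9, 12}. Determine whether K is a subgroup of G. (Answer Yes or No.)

|K| = 5 divides |G| = 15, consistent with Lagrange.
K contains the identity, every element's inverse is in K, and K is closed under +: it is a subgroup.
In fact K = ⟨3⟩.

Yes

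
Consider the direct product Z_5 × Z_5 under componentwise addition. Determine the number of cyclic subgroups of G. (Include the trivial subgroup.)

7

Each element a generates a cyclic subgroup ⟨a⟩; distinct elements may generate the same one (a cyclic group of order d has φ(d) generators).
Cyclic subgroups by order — order 1: 1; order 5: 6.
Total: 7.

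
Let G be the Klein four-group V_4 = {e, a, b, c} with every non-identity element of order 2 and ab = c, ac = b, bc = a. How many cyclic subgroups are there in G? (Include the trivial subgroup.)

4

Group the elements of G by the cyclic subgroup they generate; each cyclic subgroup of order d accounts for φ(d) elements.
Cyclic subgroups by order — order 1: 1; order 2: 3.
Total: 4.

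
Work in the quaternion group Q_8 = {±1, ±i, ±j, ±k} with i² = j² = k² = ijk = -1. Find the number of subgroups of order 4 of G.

3

|G| = 8 and 4 | 8, so subgroups of order 4 are possible by Lagrange.
The subgroups of order 4 are: {1, -1, i, -i}; {1, -1, j, -j}; {1, -1, k, -k}.
So G has 3 subgroups of order 4.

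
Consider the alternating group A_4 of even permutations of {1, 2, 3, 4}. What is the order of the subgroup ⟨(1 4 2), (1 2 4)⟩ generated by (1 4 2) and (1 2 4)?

3

|⟨(1 4 2)⟩| = 3 and |⟨(1 2 4)⟩| = 3, so |H| is a multiple of lcm(3, 3) = 3 and divides |G| = 12.
Closing under the operation: H = {e, (1 2 4), (1 4 2)}, so |H| = 3.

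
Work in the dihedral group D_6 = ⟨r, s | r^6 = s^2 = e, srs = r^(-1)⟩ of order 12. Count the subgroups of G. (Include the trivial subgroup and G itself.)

16

|G| = 12, so by Lagrange every subgroup order divides 12. Divisors: 1, 2, 3, 4, 6, 12.
Subgroups by order — order 1: 1; order 2: 7; order 3: 1; order 4: 3; order 6: 3; order 12: 1.
Total: 1 + 7 + 1 + 3 + 3 + 1 = 16.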